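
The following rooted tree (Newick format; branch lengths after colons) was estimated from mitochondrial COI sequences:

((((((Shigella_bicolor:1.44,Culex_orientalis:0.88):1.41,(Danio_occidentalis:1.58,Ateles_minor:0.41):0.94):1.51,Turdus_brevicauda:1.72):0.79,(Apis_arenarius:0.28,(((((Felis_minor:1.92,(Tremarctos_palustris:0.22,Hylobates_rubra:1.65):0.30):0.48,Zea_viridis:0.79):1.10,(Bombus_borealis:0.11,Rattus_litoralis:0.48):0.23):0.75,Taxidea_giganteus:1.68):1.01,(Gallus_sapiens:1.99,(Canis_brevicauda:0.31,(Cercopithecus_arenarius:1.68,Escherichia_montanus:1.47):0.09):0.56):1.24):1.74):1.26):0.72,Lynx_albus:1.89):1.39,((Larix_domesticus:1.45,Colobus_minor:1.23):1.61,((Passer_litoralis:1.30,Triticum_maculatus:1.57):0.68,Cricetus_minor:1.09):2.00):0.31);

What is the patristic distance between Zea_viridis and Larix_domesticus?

12.13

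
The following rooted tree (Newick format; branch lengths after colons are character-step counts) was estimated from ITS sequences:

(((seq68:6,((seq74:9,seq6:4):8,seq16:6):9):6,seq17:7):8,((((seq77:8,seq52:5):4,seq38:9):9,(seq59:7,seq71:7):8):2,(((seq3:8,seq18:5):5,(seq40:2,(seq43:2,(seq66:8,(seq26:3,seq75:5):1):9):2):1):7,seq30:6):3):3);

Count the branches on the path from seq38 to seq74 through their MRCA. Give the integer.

9

The MRCA of seq38 and seq74 is the root of the tree.
From seq38 up to that node: 4 branches. From seq74 up to the same node: 5 branches. Total: 4 + 5 = 9.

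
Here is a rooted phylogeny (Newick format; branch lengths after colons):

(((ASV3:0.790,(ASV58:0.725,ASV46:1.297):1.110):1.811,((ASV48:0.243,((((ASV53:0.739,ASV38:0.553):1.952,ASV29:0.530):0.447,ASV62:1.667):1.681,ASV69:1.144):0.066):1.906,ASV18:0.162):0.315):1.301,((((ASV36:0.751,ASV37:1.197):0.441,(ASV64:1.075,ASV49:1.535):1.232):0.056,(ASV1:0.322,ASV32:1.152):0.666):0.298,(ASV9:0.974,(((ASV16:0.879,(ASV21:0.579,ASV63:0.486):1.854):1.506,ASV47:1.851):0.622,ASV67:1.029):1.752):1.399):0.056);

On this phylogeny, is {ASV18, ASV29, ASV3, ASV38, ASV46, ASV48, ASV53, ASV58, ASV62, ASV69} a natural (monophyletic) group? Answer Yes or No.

The most recent common ancestor of these taxa subtends ((ASV3,(ASV58,ASV46)),((ASV48,((((ASV53,ASV38),ASV29),ASV62),ASV69)),ASV18)).
That clade has exactly 10 tips — every listed taxon and nothing else — so the group is monophyletic.

Yes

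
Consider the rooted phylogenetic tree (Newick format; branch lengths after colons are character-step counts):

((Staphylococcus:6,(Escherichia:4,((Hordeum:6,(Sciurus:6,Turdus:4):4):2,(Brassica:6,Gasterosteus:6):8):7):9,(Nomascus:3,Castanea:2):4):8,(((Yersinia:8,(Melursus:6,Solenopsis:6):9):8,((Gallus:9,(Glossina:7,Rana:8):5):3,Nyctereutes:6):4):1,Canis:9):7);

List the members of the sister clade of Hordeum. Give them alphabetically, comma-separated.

Sciurus, Turdus

Hordeum attaches to the tree at the node subtending (Hordeum,(Sciurus,Turdus)).
The other lineage descending from that same node — the sister group — is (Sciurus,Turdus); its 2 tips in alphabetical order are the answer.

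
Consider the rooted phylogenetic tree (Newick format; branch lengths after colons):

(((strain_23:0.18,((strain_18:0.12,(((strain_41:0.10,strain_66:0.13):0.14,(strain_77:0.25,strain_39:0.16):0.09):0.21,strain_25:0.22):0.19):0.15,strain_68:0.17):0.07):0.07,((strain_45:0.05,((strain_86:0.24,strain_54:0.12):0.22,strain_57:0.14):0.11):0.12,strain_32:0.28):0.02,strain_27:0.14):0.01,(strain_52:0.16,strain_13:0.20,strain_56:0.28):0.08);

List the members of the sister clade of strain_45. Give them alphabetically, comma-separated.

strain_45 attaches to the tree at the node subtending (strain_45,((strain_86,strain_54),strain_57)).
The other lineage descending from that same node — the sister group — is ((strain_86,strain_54),strain_57); its 3 tips in alphabetical order are the answer.

strain_54, strain_57, strain_86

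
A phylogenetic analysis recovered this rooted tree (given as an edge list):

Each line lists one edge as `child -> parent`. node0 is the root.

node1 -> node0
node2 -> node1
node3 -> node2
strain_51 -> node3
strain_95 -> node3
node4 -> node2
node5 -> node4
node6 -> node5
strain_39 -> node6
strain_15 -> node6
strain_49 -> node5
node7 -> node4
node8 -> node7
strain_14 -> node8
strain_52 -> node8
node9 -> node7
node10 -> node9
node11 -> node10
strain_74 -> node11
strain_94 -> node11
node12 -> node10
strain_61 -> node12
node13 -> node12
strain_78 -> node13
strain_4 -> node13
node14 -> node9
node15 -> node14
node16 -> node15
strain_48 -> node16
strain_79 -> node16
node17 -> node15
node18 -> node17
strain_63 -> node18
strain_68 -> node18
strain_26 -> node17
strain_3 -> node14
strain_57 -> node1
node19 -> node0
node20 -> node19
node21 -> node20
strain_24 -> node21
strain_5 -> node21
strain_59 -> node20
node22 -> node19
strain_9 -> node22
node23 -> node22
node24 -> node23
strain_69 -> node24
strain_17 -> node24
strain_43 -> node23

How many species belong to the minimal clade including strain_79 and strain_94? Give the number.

11

The MRCA of strain_79 and strain_94 is the node subtending (((strain_74,strain_94),(strain_61,(strain_78,strain_4))),(((strain_48,strain_79),((strain_63,strain_68),strain_26)),strain_3)).
That clade contains 11 terminal taxa: strain_26, strain_3, strain_4, strain_48, strain_61, strain_63, strain_68, strain_74, strain_78, strain_79, strain_94.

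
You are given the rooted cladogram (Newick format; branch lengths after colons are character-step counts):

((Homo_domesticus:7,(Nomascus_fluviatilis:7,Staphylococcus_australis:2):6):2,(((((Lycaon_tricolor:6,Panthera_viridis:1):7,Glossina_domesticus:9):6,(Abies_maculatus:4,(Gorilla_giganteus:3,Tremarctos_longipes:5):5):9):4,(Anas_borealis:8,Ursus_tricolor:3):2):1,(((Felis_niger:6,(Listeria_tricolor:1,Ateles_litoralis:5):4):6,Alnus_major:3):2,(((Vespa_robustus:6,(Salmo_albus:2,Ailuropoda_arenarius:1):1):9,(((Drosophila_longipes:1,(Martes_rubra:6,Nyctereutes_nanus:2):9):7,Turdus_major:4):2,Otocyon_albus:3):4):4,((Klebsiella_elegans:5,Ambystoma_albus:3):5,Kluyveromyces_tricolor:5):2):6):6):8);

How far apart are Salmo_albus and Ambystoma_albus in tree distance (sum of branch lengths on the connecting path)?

26

The path runs Salmo_albus → … → MRCA → … → Ambystoma_albus; the MRCA is the node subtending (((Vespa_robustus,(Salmo_albus,Ailuropoda_arenarius)),(((Drosophila_longipes,(Martes_rubra,Nyctereutes_nanus)),Turdus_major),Otocyon_albus)),((Klebsiella_elegans,Ambystoma_albus),Kluyveromyces_tricolor)).
Branch lengths along that path: 2 + 1 + 9 + 4 + 2 + 5 + 3 = 26.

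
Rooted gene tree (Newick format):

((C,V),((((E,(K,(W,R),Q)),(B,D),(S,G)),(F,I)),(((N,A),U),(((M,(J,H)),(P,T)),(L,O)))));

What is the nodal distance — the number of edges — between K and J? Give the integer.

The MRCA of K and J is the node subtending ((((E,(K,(W,R),Q)),(B,D),(S,G)),(F,I)),(((N,A),U),(((M,(J,H)),(P,T)),(L,O)))).
From K up to that node: 5 branches. From J up to the same node: 6 branches. Total: 5 + 6 = 11.

11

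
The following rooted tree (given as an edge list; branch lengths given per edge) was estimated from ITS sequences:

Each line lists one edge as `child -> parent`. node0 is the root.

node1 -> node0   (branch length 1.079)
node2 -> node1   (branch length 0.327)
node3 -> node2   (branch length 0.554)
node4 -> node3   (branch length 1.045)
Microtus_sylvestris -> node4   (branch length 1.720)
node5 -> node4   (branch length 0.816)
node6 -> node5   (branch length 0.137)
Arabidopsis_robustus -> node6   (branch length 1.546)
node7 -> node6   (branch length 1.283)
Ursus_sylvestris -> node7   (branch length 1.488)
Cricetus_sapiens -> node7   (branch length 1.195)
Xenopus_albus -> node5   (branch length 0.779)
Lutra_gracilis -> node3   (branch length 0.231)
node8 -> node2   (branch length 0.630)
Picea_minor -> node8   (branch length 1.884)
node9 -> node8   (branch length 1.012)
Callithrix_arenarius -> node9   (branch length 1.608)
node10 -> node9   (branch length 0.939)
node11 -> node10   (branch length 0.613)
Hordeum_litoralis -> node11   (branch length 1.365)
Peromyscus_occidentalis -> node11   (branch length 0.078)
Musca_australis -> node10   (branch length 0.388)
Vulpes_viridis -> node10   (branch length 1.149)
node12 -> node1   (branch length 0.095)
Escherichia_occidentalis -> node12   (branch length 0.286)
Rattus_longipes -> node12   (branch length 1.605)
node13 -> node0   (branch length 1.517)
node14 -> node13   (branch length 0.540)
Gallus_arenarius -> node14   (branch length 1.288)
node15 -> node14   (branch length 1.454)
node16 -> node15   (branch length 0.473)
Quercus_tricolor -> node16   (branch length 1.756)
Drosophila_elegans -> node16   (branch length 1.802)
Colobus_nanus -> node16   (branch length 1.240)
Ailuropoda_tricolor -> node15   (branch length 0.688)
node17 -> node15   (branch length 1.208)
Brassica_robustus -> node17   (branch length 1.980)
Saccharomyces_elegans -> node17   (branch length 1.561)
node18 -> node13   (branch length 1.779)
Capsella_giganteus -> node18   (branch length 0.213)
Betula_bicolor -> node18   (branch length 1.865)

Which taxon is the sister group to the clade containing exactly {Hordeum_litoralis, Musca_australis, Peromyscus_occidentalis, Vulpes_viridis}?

Callithrix_arenarius

The clade containing exactly {Hordeum_litoralis, Musca_australis, Peromyscus_occidentalis, Vulpes_viridis} attaches to the tree at the node subtending (Callithrix_arenarius,((Hordeum_litoralis,Peromyscus_occidentalis),Musca_australis,Vulpes_viridis)).
The other lineage descending from that same node — the sister group — is the single tip Callithrix_arenarius.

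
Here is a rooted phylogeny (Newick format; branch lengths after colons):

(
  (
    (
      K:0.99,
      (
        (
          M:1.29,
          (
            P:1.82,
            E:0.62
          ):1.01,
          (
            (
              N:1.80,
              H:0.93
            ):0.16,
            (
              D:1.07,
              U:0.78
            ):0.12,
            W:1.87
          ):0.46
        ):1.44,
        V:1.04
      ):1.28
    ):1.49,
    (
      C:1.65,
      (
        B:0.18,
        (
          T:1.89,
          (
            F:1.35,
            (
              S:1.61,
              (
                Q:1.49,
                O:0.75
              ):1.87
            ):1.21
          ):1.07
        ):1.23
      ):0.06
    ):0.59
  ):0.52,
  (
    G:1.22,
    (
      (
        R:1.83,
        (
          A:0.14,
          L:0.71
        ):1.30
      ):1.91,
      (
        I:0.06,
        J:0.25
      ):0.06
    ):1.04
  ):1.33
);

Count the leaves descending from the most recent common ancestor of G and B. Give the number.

23

The MRCA of G and B is the root, so the clade is the entire tree.
That clade contains 23 terminal taxa: A, B, C, D, E, F, G, H, I, J, K, L, M, N, O, P, Q, R, S, T, U, V, W.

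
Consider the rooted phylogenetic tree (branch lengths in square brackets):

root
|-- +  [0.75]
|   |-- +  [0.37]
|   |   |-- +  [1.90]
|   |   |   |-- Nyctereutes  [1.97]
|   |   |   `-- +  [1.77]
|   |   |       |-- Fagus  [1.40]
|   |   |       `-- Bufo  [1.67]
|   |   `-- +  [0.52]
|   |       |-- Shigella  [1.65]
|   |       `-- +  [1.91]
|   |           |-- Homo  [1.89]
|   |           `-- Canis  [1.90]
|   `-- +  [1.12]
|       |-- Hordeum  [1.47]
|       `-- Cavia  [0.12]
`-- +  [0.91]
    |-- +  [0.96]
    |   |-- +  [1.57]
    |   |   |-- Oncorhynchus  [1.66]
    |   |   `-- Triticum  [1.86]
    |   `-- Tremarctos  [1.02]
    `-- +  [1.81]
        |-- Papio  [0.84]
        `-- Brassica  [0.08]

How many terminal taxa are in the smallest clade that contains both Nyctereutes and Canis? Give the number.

6

The MRCA of Nyctereutes and Canis is the node subtending ((Nyctereutes,(Fagus,Bufo)),(Shigella,(Homo,Canis))).
That clade contains 6 terminal taxa: Bufo, Canis, Fagus, Homo, Nyctereutes, Shigella.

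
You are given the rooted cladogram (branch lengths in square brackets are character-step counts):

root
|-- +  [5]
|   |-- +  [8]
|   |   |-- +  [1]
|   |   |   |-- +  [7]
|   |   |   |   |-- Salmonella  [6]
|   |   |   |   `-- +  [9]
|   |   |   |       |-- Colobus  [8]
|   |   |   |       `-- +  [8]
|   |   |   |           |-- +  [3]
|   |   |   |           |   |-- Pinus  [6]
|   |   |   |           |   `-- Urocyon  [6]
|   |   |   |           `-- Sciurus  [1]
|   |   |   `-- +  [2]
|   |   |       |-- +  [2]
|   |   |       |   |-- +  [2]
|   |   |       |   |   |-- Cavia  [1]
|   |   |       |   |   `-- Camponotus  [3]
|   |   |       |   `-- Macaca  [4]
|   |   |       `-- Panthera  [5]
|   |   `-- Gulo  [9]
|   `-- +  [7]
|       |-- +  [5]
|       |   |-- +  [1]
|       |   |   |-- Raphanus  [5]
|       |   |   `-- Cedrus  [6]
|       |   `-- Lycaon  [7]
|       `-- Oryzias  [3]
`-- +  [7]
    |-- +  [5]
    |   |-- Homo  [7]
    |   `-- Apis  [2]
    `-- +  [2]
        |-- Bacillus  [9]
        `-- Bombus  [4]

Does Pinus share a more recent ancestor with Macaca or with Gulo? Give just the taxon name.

Macaca

The MRCA of Pinus and Macaca subtends ((Salmonella,(Colobus,((Pinus,Urocyon),Sciurus))),(((Cavia,Camponotus),Macaca),Panthera)) (9 taxa).
The MRCA of Pinus and Gulo subtends (((Salmonella,(Colobus,((Pinus,Urocyon),Sciurus))),(((Cavia,Camponotus),Macaca),Panthera)),Gulo) (10 taxa).
The first is nested inside the second, so Pinus shares a more recent common ancestor with Macaca.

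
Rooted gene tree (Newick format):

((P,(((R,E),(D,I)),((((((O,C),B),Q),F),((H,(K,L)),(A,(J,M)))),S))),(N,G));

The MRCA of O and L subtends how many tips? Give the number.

The MRCA of O and L is the node subtending (((((O,C),B),Q),F),((H,(K,L)),(A,(J,M)))).
That clade contains 11 terminal taxa: A, B, C, F, H, J, K, L, M, O, Q.

11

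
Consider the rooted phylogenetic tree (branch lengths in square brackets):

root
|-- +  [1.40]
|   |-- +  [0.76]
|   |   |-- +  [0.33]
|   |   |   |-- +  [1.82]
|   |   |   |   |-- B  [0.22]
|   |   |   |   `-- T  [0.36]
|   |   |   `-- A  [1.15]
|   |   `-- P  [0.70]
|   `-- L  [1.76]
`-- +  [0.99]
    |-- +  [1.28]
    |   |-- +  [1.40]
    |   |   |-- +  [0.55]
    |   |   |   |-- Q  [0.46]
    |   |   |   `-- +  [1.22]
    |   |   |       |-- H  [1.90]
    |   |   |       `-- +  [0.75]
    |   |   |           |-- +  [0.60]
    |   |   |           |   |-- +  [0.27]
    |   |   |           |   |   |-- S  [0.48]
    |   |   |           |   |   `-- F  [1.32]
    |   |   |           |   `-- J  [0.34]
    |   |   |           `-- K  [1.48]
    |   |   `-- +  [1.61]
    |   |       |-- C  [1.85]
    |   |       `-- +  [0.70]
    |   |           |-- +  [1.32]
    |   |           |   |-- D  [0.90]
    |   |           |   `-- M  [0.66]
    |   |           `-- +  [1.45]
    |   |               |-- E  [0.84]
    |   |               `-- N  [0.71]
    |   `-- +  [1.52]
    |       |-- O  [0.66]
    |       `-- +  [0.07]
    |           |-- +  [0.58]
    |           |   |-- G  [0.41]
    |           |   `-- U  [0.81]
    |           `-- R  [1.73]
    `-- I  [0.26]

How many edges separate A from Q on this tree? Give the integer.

The MRCA of A and Q is the root of the tree.
From A up to that node: 4 branches. From Q up to the same node: 5 branches. Total: 4 + 5 = 9.

9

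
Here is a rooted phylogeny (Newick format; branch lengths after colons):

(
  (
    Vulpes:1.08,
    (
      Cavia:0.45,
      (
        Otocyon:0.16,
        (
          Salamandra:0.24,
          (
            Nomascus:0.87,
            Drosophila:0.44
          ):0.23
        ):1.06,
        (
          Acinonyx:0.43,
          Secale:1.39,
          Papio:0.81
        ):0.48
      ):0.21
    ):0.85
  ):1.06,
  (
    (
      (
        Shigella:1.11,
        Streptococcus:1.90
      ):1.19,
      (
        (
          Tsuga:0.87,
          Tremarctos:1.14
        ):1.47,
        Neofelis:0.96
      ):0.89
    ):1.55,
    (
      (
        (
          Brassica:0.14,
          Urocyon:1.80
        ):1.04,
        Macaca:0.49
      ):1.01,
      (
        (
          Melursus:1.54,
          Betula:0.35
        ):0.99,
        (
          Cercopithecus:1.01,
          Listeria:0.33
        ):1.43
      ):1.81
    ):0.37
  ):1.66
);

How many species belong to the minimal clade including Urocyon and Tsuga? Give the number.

The MRCA of Urocyon and Tsuga is the node subtending (((Shigella,Streptococcus),((Tsuga,Tremarctos),Neofelis)),(((Brassica,Urocyon),Macaca),((Melursus,Betula),(Cercopithecus,Listeria)))).
That clade contains 12 terminal taxa: Betula, Brassica, Cercopithecus, Listeria, Macaca, Melursus, Neofelis, Shigella, Streptococcus, Tremarctos, Tsuga, Urocyon.

12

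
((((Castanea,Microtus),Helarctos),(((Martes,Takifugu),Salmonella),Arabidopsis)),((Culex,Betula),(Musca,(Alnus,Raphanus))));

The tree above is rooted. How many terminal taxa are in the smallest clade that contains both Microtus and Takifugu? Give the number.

7

The MRCA of Microtus and Takifugu is the node subtending (((Castanea,Microtus),Helarctos),(((Martes,Takifugu),Salmonella),Arabidopsis)).
That clade contains 7 terminal taxa: Arabidopsis, Castanea, Helarctos, Martes, Microtus, Salmonella, Takifugu.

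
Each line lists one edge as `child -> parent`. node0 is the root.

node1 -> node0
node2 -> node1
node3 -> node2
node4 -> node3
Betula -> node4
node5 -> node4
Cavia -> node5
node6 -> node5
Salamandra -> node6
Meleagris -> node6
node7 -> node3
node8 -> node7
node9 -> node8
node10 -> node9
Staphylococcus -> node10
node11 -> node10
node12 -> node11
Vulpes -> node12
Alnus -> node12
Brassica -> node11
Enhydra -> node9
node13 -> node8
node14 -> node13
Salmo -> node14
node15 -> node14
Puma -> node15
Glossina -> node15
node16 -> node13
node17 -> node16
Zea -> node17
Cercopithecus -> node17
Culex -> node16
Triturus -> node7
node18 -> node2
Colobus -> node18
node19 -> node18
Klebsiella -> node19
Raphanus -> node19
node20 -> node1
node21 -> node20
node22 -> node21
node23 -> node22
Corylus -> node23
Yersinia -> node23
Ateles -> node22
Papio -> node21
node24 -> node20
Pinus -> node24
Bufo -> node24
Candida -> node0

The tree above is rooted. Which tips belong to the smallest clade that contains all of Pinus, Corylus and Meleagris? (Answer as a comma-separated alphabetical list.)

Alnus, Ateles, Betula, Brassica, Bufo, Cavia, Cercopithecus, Colobus, Corylus, Culex, Enhydra, Glossina, Klebsiella, Meleagris, Papio, Pinus, Puma, Raphanus, Salamandra, Salmo, Staphylococcus, Triturus, Vulpes, Yersinia, Zea

Tracing Pinus: it sits inside (Pinus,Bufo).
Tracing Corylus: it sits inside (Corylus,Yersinia).
Tracing Meleagris: it sits inside (Salamandra,Meleagris).
The smallest clade enclosing all 3 is ((((Betula,(Cavia,(Salamandra,Meleagris))),((((Staphylococcus,((Vulpes,Alnus),Brassica)),Enhydra),((Salmo,(Puma,Glossina)),((Zea,Cercopithecus),Culex))),Triturus)),(Colobus,(Klebsiella,Raphanus))),((((Corylus,Yersinia),Ateles),Papio),(Pinus,Bufo))); the answer is its 25 terminal taxa in alphabetical order.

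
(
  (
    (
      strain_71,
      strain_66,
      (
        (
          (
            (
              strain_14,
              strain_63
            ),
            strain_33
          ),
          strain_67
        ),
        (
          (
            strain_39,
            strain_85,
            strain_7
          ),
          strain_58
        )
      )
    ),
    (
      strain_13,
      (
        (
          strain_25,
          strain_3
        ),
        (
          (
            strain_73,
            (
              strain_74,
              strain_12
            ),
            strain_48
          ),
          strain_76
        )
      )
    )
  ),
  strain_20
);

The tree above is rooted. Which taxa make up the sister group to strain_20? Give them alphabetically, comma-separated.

strain_12, strain_13, strain_14, strain_25, strain_3, strain_33, strain_39, strain_48, strain_58, strain_63, strain_66, strain_67, strain_7, strain_71, strain_73, strain_74, strain_76, strain_85

strain_20 attaches directly to the root of the tree.
The other lineage descending from that same node — the sister group — is ((strain_71,strain_66,((((strain_14,strain_63),strain_33),strain_67),((strain_39,strain_85,strain_7),strain_58))),(strain_13,((strain_25,strain_3),((strain_73,(strain_74,strain_12),strain_48),strain_76)))); its 18 tips in alphabetical order are the answer.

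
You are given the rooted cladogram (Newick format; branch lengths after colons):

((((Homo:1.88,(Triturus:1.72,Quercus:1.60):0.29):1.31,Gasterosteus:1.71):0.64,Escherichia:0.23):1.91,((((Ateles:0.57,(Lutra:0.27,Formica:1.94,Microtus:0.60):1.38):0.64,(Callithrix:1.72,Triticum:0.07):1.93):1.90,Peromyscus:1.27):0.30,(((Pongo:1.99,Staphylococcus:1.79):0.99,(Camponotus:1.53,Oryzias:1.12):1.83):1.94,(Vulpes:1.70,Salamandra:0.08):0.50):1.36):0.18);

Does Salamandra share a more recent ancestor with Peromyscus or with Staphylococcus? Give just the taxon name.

Staphylococcus

The MRCA of Salamandra and Staphylococcus subtends (((Pongo,Staphylococcus),(Camponotus,Oryzias)),(Vulpes,Salamandra)) (6 taxa).
The MRCA of Salamandra and Peromyscus subtends ((((Ateles,(Lutra,Formica,Microtus)),(Callithrix,Triticum)),Peromyscus),(((Pongo,Staphylococcus),(Camponotus,Oryzias)),(Vulpes,Salamandra))) (13 taxa).
The first is nested inside the second, so Salamandra shares a more recent common ancestor with Staphylococcus.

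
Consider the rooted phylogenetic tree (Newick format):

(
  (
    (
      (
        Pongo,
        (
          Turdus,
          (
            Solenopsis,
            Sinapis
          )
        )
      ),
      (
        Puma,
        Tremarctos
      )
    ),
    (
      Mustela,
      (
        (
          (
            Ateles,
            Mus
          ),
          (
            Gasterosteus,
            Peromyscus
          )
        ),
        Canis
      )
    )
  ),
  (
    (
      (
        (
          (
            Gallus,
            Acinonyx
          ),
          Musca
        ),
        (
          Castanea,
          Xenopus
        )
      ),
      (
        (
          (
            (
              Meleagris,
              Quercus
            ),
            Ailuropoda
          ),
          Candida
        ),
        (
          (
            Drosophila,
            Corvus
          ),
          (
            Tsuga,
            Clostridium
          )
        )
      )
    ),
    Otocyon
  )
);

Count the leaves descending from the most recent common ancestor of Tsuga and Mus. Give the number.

26

The MRCA of Tsuga and Mus is the root, so the clade is the entire tree.
That clade contains 26 terminal taxa: Acinonyx, Ailuropoda, Ateles, Candida, Canis, Castanea, Clostridium, Corvus, Drosophila, Gallus, Gasterosteus, Meleagris, Mus, Musca, Mustela, Otocyon, Peromyscus, Pongo, Puma, Quercus, Sinapis, Solenopsis, Tremarctos, Tsuga, Turdus, Xenopus.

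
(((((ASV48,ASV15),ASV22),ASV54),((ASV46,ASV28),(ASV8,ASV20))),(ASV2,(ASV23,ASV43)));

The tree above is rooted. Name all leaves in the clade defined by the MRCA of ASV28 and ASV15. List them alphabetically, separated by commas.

Tracing ASV28: it sits inside (ASV46,ASV28).
Tracing ASV15: it sits inside (ASV48,ASV15).
The smallest clade enclosing both is ((((ASV48,ASV15),ASV22),ASV54),((ASV46,ASV28),(ASV8,ASV20))); the answer is its 8 terminal taxa in alphabetical order.

ASV15, ASV20, ASV22, ASV28, ASV46, ASV48, ASV54, ASV8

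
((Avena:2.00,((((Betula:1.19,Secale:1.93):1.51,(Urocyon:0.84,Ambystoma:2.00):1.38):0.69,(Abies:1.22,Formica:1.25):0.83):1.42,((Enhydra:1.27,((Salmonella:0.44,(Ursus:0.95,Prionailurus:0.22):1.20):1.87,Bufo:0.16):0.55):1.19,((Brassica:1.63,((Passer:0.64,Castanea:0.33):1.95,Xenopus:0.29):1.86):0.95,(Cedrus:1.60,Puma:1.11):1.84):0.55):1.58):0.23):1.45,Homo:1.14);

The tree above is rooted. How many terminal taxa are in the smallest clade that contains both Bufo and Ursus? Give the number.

The MRCA of Bufo and Ursus is the node subtending ((Salmonella,(Ursus,Prionailurus)),Bufo).
That clade contains 4 terminal taxa: Bufo, Prionailurus, Salmonella, Ursus.

4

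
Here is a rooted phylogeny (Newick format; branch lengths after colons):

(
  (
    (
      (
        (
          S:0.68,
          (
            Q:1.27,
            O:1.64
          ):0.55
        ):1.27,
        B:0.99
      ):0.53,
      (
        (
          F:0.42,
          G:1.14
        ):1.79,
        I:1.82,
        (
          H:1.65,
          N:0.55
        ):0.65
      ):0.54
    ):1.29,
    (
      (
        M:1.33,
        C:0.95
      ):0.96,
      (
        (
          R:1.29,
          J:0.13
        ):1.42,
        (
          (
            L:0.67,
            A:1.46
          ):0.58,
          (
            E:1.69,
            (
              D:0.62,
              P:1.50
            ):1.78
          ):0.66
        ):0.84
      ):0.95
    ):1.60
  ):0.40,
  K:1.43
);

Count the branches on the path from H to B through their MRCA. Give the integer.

The MRCA of H and B is the node subtending (((S,(Q,O)),B),((F,G),I,(H,N))).
From H up to that node: 3 branches. From B up to the same node: 2 branches. Total: 3 + 2 = 5.

5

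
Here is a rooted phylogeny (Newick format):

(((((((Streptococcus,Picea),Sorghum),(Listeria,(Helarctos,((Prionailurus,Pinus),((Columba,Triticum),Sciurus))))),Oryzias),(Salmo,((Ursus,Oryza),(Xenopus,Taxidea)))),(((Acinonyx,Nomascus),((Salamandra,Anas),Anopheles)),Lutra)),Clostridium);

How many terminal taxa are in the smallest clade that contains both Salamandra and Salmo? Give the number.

22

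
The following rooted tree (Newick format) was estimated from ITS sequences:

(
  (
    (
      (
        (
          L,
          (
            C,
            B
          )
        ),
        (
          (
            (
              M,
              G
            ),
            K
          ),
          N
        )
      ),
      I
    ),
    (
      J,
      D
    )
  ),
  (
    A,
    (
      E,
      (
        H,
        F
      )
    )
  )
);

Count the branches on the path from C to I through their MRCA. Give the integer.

5

The MRCA of C and I is the node subtending (((L,(C,B)),(((M,G),K),N)),I).
From C up to that node: 4 branches. From I up to the same node: 1 branch. Total: 4 + 1 = 5.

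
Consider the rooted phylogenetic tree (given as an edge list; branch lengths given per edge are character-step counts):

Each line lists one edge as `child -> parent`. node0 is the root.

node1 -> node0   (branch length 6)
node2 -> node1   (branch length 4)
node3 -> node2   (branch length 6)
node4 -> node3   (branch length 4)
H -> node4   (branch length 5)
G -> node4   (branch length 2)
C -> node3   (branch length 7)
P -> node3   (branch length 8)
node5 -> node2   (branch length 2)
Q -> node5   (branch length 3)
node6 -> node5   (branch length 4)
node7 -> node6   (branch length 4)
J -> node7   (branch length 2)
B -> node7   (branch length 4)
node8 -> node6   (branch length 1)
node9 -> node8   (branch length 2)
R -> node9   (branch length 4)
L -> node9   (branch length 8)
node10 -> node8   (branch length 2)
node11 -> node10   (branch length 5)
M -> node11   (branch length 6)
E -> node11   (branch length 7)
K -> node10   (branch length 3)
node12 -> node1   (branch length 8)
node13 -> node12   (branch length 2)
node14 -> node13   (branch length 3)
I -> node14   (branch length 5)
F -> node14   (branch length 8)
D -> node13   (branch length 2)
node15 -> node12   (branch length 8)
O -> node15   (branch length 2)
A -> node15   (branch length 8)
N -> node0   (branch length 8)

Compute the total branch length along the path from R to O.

35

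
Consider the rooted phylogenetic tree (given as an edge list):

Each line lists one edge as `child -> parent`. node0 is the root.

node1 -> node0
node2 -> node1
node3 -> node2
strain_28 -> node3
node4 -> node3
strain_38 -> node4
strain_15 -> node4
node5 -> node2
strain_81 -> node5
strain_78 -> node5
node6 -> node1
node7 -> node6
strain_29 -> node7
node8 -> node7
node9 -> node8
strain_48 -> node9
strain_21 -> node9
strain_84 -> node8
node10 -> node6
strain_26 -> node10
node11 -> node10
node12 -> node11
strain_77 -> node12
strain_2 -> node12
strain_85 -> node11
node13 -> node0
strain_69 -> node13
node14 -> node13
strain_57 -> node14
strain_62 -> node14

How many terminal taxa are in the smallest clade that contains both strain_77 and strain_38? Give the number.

13

The MRCA of strain_77 and strain_38 is the node subtending (((strain_28,(strain_38,strain_15)),(strain_81,strain_78)),((strain_29,((strain_48,strain_21),strain_84)),(strain_26,((strain_77,strain_2),strain_85)))).
That clade contains 13 terminal taxa: strain_15, strain_2, strain_21, strain_26, strain_28, strain_29, strain_38, strain_48, strain_77, strain_78, strain_81, strain_84, strain_85.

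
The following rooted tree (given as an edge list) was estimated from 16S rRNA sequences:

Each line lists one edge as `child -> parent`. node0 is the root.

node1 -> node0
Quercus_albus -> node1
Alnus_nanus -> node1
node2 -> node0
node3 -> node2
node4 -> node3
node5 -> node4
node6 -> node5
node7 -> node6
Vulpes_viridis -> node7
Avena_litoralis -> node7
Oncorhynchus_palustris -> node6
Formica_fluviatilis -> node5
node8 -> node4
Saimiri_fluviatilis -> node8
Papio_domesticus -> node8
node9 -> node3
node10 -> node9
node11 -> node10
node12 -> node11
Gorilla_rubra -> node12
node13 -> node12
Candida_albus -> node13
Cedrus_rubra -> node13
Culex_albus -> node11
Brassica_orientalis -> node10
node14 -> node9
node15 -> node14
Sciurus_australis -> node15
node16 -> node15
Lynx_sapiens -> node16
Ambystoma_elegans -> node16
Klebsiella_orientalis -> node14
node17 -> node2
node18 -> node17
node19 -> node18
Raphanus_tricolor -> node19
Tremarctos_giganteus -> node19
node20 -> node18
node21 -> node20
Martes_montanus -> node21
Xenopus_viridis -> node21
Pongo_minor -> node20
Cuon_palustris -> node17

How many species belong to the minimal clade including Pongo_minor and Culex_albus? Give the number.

The MRCA of Pongo_minor and Culex_albus is the node subtending ((((((Vulpes_viridis,Avena_litoralis),Oncorhynchus_palustris),Formica_fluviatilis),(Saimiri_fluviatilis,Papio_domesticus)),((((Gorilla_rubra,(Candida_albus,Cedrus_rubra)),Culex_albus),Brassica_orientalis),((Sciurus_australis,(Lynx_sapiens,Ambystoma_elegans)),Klebsiella_orientalis))),(((Raphanus_tricolor,Tremarctos_giganteus),((Martes_montanus,Xenopus_viridis),Pongo_minor)),Cuon_palustris)).
That clade contains 21 terminal taxa: Ambystoma_elegans, Avena_litoralis, Brassica_orientalis, Candida_albus, Cedrus_rubra, Culex_albus, Cuon_palustris, Formica_fluviatilis, Gorilla_rubra, Klebsiella_orientalis, Lynx_sapiens, Martes_montanus, Oncorhynchus_palustris, Papio_domesticus, Pongo_minor, Raphanus_tricolor, Saimiri_fluviatilis, Sciurus_australis, Tremarctos_giganteus, Vulpes_viridis, Xenopus_viridis.

21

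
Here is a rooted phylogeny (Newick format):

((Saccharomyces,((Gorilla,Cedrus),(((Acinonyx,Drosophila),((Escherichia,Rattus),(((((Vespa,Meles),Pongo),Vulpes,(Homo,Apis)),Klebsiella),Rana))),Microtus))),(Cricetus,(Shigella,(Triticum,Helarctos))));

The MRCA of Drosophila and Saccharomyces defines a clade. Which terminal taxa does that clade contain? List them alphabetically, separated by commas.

Tracing Drosophila: it sits inside (Acinonyx,Drosophila).
Tracing Saccharomyces: it sits inside (Saccharomyces,((Gorilla,Cedrus),(((Acinonyx,Drosophila),((Escherichia,Rattus),(((((Vespa,Meles),Pongo),Vulpes,(Homo,Apis)),Klebsiella),Rana))),Microtus))).
The smallest clade enclosing both is (Saccharomyces,((Gorilla,Cedrus),(((Acinonyx,Drosophila),((Escherichia,Rattus),(((((Vespa,Meles),Pongo),Vulpes,(Homo,Apis)),Klebsiella),Rana))),Microtus))); the answer is its 16 terminal taxa in alphabetical order.

Acinonyx, Apis, Cedrus, Drosophila, Escherichia, Gorilla, Homo, Klebsiella, Meles, Microtus, Pongo, Rana, Rattus, Saccharomyces, Vespa, Vulpes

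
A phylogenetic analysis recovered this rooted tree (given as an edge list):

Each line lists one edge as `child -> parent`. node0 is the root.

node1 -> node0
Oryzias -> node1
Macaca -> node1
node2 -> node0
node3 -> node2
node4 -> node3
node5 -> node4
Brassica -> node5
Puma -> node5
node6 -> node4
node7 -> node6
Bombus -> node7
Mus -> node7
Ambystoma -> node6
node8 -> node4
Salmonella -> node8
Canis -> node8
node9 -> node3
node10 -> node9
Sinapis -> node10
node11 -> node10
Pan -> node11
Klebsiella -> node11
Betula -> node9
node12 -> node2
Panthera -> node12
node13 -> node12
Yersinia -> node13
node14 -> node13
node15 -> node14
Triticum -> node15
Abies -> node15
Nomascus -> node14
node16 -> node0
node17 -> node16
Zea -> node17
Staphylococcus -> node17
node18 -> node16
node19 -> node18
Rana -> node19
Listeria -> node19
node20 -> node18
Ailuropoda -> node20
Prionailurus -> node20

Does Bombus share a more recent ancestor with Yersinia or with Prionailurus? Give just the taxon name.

Yersinia

The MRCA of Bombus and Yersinia subtends ((((Brassica,Puma),((Bombus,Mus),Ambystoma),(Salmonella,Canis)),((Sinapis,(Pan,Klebsiella)),Betula)),(Panthera,(Yersinia,((Triticum,Abies),Nomascus)))) (16 taxa).
The MRCA of Bombus and Prionailurus is the root, subtending the entire tree (24 taxa).
The first is nested inside the second, so Bombus shares a more recent common ancestor with Yersinia.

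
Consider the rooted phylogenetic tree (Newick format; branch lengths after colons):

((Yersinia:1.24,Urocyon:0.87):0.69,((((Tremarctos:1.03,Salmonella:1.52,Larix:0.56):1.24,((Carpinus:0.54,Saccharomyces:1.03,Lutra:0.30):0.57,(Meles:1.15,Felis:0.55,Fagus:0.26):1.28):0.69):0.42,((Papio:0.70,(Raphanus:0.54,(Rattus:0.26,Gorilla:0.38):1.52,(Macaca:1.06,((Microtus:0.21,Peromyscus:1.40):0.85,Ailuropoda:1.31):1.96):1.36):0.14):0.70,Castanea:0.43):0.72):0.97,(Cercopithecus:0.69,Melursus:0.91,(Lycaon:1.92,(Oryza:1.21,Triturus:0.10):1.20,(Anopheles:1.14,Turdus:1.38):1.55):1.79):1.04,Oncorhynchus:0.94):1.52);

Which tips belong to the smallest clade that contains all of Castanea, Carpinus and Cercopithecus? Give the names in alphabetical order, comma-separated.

Tracing Castanea: it sits inside ((Papio,(Raphanus,(Rattus,Gorilla),(Macaca,((Microtus,Peromyscus),Ailuropoda)))),Castanea).
Tracing Carpinus: it sits inside (Carpinus,Saccharomyces,Lutra).
Tracing Cercopithecus: it sits inside (Cercopithecus,Melursus,(Lycaon,(Oryza,Triturus),(Anopheles,Turdus))).
The smallest clade enclosing all 3 is ((((Tremarctos,Salmonella,Larix),((Carpinus,Saccharomyces,Lutra),(Meles,Felis,Fagus))),((Papio,(Raphanus,(Rattus,Gorilla),(Macaca,((Microtus,Peromyscus),Ailuropoda)))),Castanea)),(Cercopithecus,Melursus,(Lycaon,(Oryza,Triturus),(Anopheles,Turdus))),Oncorhynchus); the answer is its 26 terminal taxa in alphabetical order.

Ailuropoda, Anopheles, Carpinus, Castanea, Cercopithecus, Fagus, Felis, Gorilla, Larix, Lutra, Lycaon, Macaca, Meles, Melursus, Microtus, Oncorhynchus, Oryza, Papio, Peromyscus, Raphanus, Rattus, Saccharomyces, Salmonella, Tremarctos, Triturus, Turdus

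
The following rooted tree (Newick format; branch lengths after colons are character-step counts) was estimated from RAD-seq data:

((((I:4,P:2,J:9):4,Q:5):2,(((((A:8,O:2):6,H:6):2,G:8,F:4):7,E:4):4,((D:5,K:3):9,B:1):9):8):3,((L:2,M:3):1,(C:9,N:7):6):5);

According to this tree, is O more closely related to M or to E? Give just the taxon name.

E

The MRCA of O and E subtends ((((A,O),H),G,F),E) (6 taxa).
The MRCA of O and M is the root, subtending the entire tree (17 taxa).
The first is nested inside the second, so O shares a more recent common ancestor with E.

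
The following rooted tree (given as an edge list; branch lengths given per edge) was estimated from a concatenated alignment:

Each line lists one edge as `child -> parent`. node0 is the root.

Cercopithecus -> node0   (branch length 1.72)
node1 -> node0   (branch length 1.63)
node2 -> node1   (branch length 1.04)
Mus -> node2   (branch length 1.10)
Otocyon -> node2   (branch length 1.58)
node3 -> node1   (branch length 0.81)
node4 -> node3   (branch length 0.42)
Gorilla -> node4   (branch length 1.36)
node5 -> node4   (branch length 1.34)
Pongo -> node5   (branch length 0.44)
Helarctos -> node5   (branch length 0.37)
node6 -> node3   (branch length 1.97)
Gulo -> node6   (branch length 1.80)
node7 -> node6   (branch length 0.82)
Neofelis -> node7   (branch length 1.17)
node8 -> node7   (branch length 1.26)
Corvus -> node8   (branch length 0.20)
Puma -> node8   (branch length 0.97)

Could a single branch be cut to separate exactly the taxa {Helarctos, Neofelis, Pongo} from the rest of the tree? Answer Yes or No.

No

The MRCA of the listed taxa subtends ((Gorilla,(Pongo,Helarctos)),(Gulo,(Neofelis,(Corvus,Puma)))).
That clade also contains Corvus, Gorilla, Gulo, Puma, which are not in the proposed group, so the group is not monophyletic.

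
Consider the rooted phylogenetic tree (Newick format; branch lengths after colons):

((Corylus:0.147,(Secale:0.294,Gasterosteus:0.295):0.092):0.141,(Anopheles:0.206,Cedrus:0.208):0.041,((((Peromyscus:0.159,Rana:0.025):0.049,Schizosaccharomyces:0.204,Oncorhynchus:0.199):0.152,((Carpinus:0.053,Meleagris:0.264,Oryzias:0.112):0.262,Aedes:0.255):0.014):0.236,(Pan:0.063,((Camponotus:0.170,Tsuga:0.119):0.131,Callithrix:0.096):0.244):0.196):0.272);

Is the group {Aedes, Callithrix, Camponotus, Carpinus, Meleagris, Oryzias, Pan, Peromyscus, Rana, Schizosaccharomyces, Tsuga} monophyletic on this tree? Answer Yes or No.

The MRCA of the listed taxa subtends ((((Peromyscus,Rana),Schizosaccharomyces,Oncorhynchus),((Carpinus,Meleagris,Oryzias),Aedes)),(Pan,((Camponotus,Tsuga),Callithrix))).
That clade also contains Oncorhynchus, which is not in the proposed group, so the group is not monophyletic.

No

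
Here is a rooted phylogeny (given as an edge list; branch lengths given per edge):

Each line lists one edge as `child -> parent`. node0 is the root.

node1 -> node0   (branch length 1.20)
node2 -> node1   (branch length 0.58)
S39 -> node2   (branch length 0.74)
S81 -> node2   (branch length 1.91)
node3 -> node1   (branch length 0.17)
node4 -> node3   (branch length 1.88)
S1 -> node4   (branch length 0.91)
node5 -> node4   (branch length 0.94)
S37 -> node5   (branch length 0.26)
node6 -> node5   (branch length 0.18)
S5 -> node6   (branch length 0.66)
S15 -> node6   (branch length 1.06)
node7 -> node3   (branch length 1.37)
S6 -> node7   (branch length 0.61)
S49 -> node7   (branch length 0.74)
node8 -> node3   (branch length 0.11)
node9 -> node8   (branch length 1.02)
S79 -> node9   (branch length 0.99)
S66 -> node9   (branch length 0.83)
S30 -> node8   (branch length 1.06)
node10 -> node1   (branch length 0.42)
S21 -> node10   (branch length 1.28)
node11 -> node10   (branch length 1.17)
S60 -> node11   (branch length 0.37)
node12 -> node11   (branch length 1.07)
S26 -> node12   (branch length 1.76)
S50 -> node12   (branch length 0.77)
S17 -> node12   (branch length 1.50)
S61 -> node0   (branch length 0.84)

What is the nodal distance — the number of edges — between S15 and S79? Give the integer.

The MRCA of S15 and S79 is the node subtending ((S1,(S37,(S5,S15))),(S6,S49),((S79,S66),S30)).
From S15 up to that node: 4 branches. From S79 up to the same node: 3 branches. Total: 4 + 3 = 7.

7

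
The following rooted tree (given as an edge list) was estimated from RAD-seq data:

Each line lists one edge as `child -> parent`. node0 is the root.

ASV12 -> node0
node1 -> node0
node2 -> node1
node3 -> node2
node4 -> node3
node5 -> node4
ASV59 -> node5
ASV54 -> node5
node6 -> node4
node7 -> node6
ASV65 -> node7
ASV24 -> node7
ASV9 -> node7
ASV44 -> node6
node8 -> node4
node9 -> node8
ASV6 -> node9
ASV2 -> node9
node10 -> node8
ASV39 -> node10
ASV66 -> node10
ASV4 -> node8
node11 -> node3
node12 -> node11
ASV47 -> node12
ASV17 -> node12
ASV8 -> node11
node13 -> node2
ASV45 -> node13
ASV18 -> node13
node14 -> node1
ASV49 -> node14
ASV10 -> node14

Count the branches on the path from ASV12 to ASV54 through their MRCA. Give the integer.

7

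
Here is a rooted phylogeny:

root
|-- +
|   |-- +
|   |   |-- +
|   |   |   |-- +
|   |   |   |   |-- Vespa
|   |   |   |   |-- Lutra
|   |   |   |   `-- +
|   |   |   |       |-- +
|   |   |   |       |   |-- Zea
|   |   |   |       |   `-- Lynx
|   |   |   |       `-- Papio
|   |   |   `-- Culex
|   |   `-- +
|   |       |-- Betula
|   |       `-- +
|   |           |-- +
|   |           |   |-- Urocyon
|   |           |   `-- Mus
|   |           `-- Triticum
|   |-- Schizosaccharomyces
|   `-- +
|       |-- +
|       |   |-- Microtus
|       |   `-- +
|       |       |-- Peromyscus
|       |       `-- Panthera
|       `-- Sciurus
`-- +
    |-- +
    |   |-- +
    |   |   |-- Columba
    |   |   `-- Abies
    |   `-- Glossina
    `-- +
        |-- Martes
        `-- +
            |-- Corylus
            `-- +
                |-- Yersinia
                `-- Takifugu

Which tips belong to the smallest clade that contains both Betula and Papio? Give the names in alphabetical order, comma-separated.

Betula, Culex, Lutra, Lynx, Mus, Papio, Triticum, Urocyon, Vespa, Zea

Tracing Betula: it sits inside (Betula,((Urocyon,Mus),Triticum)).
Tracing Papio: it sits inside ((Zea,Lynx),Papio).
The smallest clade enclosing both is (((Vespa,Lutra,((Zea,Lynx),Papio)),Culex),(Betula,((Urocyon,Mus),Triticum))); the answer is its 10 terminal taxa in alphabetical order.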